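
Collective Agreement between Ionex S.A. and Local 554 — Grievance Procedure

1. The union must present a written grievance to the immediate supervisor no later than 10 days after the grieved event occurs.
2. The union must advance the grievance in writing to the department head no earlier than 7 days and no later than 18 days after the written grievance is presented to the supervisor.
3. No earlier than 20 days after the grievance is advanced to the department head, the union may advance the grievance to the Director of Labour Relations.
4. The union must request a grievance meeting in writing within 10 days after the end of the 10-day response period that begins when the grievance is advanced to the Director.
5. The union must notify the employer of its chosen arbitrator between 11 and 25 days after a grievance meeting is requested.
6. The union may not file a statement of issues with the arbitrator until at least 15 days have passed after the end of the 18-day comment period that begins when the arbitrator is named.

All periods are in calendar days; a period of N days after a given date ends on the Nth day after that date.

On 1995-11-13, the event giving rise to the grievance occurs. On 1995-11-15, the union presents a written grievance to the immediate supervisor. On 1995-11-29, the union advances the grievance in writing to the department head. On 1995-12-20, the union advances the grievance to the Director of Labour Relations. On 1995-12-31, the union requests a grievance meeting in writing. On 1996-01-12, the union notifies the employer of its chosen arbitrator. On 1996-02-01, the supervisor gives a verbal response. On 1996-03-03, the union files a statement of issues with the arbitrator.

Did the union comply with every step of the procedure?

Yes

Step 1: 10 days after 1995-11-13 (when the grieved event occurs) is 1995-11-23; 1995-11-15 is within that limit.
Step 2: the window is 7–18 days after 1995-11-15 (when the written grievance is presented to the supervisor), so 1995-11-22 through 1995-12-03; 1995-11-29 falls inside that range.
Step 3: the earliest permitted date is 20 days after 1995-11-29 (when the grievance is advanced to the department head), i.e. 1995-12-19; done 1995-12-20, after the minimum wait.
Step 4: 10 days after 1995-12-30 (end of the 10-day response period, which began when the grievance is advanced to the Director on 1995-12-20) is 1996-01-09; done 1995-12-31 — timely.
Step 5: the window is 11–25 days after 1995-12-31 (when a grievance meeting is requested), so 1996-01-11 through 1996-01-25; 1996-01-12 falls inside that range.
Step 6: the earliest permitted date is 15 days after 1996-01-30 (end of the 18-day comment period, which began when the arbitrator is named on 1996-01-12), i.e. 1996-02-14; done 1996-03-03 — permitted.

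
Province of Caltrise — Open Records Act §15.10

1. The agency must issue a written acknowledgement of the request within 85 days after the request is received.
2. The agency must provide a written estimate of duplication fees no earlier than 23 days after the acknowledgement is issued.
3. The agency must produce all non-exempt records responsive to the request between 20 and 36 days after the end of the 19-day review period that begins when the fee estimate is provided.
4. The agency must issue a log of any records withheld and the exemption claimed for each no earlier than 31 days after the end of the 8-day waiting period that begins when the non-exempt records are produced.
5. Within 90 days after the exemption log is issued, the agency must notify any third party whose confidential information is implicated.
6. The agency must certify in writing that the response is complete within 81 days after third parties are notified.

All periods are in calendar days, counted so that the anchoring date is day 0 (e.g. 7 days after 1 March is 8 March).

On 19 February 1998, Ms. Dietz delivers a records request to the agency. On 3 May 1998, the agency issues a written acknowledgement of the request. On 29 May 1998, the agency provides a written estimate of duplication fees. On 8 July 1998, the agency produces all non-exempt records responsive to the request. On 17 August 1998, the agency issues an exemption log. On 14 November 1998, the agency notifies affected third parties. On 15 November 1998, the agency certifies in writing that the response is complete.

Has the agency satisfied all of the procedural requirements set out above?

Step 1 — counting 85 days from 19 February 1998 (when the request is received) gives a deadline of 15 May 1998; completed 3 May 1998, before the deadline.
Step 2 — must wait 23 days from 3 May 1998 (when the acknowledgement is issued), so not before 26 May 1998; done 29 May 1998, after the minimum wait.
Step 3 — 20 and 36 days from 17 June 1998 (end of the 19-day review period, which began when the fee estimate is provided on 29 May 1998) are 7 July 1998 and 23 July 1998 respectively; 8 July 1998 falls inside that range.
Step 4 — must wait 31 days from 16 July 1998 (end of the 8-day waiting period, which began when the non-exempt records are produced on 8 July 1998), so not before 16 August 1998; done 17 August 1998, after the minimum wait.
Step 5 — counting 90 days from 17 August 1998 (when the exemption log is issued) gives a deadline of 15 November 1998; completed 14 November 1998, before the deadline.
Step 6 — counting 81 days from 14 November 1998 (when third parties are notified) gives a deadline of 3 February 1999; done 15 November 1998 — timely.

Yes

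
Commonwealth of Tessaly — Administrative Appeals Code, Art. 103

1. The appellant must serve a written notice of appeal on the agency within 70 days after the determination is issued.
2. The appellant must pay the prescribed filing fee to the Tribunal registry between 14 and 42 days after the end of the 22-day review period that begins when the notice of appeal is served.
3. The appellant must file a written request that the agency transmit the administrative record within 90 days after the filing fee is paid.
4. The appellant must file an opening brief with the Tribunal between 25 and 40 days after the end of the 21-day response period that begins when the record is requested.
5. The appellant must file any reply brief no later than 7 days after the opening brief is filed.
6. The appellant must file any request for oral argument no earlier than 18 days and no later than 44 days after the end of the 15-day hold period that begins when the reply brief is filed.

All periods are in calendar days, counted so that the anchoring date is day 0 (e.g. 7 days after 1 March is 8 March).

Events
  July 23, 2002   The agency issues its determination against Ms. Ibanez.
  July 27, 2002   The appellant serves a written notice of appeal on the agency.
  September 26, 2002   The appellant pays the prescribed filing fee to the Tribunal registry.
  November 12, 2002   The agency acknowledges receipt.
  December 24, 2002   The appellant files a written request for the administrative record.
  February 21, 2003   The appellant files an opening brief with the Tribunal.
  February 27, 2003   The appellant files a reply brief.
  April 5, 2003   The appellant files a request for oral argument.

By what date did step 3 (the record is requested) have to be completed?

December 25, 2002

Step 3 runs from September 26, 2002, when the filing fee is paid. 90 days after September 26, 2002 is December 25, 2002.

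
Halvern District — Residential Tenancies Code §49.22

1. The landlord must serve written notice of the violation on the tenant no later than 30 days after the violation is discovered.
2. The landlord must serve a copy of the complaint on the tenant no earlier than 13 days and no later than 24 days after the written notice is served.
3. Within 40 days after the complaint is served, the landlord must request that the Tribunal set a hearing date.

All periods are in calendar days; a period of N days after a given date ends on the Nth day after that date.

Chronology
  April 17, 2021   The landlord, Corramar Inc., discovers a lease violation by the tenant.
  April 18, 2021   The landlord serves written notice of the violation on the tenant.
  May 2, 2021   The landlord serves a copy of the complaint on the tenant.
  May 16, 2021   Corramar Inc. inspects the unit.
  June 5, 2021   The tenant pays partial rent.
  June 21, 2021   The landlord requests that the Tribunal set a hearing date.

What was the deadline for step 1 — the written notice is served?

Step 1 runs from April 17, 2021, when the violation is discovered. 30 days after April 17, 2021 is May 17, 2021.

May 17, 2021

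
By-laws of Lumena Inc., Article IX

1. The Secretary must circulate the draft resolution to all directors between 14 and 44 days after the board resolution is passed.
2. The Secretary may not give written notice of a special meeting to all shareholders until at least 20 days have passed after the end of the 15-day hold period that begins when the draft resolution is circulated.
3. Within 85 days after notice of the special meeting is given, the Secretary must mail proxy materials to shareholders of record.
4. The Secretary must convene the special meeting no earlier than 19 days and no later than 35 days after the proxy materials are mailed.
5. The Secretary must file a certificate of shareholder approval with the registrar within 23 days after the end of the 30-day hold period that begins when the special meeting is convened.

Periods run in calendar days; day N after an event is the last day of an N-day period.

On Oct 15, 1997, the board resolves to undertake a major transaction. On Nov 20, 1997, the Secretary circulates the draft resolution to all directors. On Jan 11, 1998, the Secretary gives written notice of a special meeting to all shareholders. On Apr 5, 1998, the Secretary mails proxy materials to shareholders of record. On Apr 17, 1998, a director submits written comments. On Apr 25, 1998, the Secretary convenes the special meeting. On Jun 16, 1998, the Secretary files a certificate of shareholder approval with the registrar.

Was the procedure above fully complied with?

Yes

Step 1: the window is 14–44 days after Oct 15, 1997 (when the board resolution is passed), so Oct 29, 1997 through Nov 28, 1997; done Nov 20, 1997 — within the window.
Step 2: the earliest permitted date is 20 days after Dec 5, 1997 (end of the 15-day hold period, which began when the draft resolution is circulated on Nov 20, 1997), i.e. Dec 25, 1997; done Jan 11, 1998, after the minimum wait.
Step 3: 85 days after Jan 11, 1998 (when notice of the special meeting is given) is Apr 6, 1998; done Apr 5, 1998 — timely.
Step 4: the window is 19–35 days after Apr 5, 1998 (when the proxy materials are mailed), so Apr 24, 1998 through May 10, 1998; done Apr 25, 1998 — within the window.
Step 5: 23 days after May 25, 1998 (end of the 30-day hold period, which began when the special meeting is convened on Apr 25, 1998) is Jun 17, 1998; completed Jun 16, 1998, before the deadline.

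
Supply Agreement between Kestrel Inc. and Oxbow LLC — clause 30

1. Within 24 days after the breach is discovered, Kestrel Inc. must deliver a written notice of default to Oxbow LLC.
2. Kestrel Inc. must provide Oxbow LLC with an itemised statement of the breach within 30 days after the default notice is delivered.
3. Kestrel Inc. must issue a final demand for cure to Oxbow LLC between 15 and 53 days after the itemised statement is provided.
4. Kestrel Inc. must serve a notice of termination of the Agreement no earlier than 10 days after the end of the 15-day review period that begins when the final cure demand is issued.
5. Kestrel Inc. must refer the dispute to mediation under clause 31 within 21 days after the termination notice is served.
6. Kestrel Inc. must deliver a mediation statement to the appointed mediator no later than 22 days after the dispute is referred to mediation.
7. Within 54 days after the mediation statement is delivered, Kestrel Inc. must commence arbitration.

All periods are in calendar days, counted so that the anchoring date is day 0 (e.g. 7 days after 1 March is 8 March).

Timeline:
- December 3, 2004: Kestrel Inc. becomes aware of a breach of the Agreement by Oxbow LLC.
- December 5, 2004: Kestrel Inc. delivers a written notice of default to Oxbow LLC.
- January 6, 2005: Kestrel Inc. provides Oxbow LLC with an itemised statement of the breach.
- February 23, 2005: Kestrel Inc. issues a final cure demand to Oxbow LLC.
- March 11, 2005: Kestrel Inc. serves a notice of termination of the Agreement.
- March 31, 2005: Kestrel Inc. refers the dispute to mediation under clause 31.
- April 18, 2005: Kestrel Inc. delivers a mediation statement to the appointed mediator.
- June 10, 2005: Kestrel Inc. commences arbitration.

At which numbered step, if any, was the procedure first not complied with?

(1) due by December 3, 2004 + 24 days = December 27, 2004; completed December 5, 2004, before the deadline.
(2) due by December 5, 2004 + 30 days = January 4, 2005; not done until January 6, 2005, 2 days after the deadline.

Step 2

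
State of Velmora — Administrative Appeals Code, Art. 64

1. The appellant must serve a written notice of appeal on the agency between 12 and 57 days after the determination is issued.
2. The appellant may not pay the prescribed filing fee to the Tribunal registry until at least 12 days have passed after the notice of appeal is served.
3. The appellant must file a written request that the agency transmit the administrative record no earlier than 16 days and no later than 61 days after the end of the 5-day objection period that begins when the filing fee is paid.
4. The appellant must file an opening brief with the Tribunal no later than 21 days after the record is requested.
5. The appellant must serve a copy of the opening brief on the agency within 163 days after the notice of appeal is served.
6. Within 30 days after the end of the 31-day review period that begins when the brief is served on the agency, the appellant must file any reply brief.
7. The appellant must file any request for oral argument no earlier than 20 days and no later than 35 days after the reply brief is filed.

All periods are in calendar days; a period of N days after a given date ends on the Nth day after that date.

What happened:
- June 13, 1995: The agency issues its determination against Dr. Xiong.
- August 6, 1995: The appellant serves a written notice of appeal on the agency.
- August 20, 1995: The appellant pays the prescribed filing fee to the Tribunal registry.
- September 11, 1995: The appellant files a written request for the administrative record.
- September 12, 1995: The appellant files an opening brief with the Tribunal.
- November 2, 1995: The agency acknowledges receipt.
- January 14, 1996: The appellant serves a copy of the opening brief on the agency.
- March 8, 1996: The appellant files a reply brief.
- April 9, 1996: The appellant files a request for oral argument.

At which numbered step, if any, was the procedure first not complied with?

None — every step was satisfied

(1) the permitted window runs from June 13, 1995 + 12 = June 25, 1995 to June 13, 1995 + 57 = August 9, 1995; done August 6, 1995 — within the window.
(2) permitted from August 6, 1995 + 12 days = August 18, 1995 onward; done August 20, 1995 — permitted.
(3) the permitted window runs from August 25, 1995 + 16 = September 10, 1995 to August 25, 1995 + 61 = October 25, 1995; done September 11, 1995 — within the window.
(4) due by September 11, 1995 + 21 days = October 2, 1995; done September 12, 1995 — timely.
(5) due by August 6, 1995 + 163 days = January 16, 1996; done January 14, 1996 — timely.
(6) due by February 14, 1996 + 30 days = March 15, 1996; March 8, 1996 is within that limit.
(7) the permitted window runs from March 8, 1996 + 20 = March 28, 1996 to March 8, 1996 + 35 = April 12, 1996; done April 9, 1996 — within the window.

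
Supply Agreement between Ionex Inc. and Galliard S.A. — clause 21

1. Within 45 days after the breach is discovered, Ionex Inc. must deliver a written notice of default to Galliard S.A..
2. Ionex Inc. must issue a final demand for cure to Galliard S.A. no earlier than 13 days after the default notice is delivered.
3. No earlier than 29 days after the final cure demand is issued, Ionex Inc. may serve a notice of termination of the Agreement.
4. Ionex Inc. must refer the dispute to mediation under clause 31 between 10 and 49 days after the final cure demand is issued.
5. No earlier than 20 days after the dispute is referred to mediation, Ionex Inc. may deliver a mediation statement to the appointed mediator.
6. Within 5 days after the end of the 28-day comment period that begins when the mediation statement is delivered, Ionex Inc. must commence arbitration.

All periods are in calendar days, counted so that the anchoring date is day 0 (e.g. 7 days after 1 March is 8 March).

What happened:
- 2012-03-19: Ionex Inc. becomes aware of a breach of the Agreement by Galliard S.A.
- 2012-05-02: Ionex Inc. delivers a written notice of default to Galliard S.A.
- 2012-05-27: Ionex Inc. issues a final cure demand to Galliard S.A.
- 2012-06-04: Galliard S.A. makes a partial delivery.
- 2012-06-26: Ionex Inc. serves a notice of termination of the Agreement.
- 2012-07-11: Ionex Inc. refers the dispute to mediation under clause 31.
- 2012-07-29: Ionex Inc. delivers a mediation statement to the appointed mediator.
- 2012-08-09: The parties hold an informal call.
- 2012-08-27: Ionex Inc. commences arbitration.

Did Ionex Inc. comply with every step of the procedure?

No

(1) due by 2012-03-19 + 45 days = 2012-05-03; 2012-05-02 is within that limit.
(2) permitted from 2012-05-02 + 13 days = 2012-05-15 onward; 2012-05-27 is on or after that date.
(3) permitted from 2012-05-27 + 29 days = 2012-06-25 onward; 2012-06-26 is on or after that date.
(4) the permitted window runs from 2012-05-27 + 10 = 2012-06-06 to 2012-05-27 + 49 = 2012-07-15; done 2012-07-11, which is between those dates.
(5) permitted from 2012-07-11 + 20 days = 2012-07-31 onward; acted on 2012-07-29, 2 days prematurely.
The procedure was therefore not followed at step 5.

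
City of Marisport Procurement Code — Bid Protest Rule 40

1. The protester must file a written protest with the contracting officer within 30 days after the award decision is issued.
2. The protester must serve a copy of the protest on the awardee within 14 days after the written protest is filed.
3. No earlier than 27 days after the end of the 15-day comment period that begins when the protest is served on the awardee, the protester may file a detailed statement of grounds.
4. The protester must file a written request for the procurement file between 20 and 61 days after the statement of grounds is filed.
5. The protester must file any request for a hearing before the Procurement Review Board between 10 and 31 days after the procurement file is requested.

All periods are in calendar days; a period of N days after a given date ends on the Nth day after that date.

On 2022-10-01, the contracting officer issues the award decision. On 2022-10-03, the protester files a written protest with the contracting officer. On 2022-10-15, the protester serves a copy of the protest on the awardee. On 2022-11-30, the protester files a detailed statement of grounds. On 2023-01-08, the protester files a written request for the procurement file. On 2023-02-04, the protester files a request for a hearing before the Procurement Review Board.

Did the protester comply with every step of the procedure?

Yes

Step 1 — counting 30 days from 2022-10-01 (when the award decision is issued) gives a deadline of 2022-10-31; done 2022-10-03 — timely.
Step 2 — counting 14 days from 2022-10-03 (when the written protest is filed) gives a deadline of 2022-10-17; done 2022-10-15 — timely.
Step 3 — must wait 27 days from 2022-10-30 (end of the 15-day comment period, which began when the protest is served on the awardee on 2022-10-15), so not before 2022-11-26; done 2022-11-30, after the minimum wait.
Step 4 — 20 and 61 days from 2022-11-30 (when the statement of grounds is filed) are 2022-12-20 and 2023-01-30 respectively; done 2023-01-08, which is between those dates.
Step 5 — 10 and 31 days from 2023-01-08 (when the procurement file is requested) are 2023-01-18 and 2023-02-08 respectively; done 2023-02-04, which is between those dates.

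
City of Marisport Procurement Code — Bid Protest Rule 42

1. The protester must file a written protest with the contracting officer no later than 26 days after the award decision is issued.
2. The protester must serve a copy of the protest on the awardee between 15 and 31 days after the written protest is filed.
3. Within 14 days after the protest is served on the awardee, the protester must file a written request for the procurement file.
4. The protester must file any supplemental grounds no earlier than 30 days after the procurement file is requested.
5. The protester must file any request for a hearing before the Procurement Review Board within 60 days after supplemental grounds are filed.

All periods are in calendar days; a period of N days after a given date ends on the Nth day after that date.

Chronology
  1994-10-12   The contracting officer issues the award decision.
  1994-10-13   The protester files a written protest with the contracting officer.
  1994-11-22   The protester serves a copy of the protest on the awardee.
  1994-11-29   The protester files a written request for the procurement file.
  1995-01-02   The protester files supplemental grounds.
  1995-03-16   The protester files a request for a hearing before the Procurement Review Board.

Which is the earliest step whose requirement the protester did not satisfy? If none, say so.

Step 1 — counting 26 days from 1994-10-12 (when the award decision is issued) gives a deadline of 1994-11-07; 1994-10-13 is within that limit.
Step 2 — 15 and 31 days from 1994-10-13 (when the written protest is filed) are 1994-10-28 and 1994-11-13 respectively; done 1994-11-22 — 9 days after the window closed.
That is the first point of non-compliance.

Step 2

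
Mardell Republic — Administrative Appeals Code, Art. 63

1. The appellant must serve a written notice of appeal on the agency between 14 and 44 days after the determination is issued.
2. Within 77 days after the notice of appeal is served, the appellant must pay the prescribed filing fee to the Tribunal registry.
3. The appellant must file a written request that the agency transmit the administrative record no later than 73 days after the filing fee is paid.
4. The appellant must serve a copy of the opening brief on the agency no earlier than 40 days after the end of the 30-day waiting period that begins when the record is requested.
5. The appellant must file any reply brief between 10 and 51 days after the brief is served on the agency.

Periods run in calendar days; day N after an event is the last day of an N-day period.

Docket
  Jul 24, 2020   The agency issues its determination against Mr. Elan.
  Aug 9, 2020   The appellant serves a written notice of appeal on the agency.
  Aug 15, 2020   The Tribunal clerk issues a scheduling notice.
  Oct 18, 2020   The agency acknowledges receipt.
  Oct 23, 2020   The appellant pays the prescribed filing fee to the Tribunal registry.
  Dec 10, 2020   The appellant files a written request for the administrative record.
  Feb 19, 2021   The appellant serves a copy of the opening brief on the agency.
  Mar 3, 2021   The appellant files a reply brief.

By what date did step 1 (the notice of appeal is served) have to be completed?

Step 1 runs from Jul 24, 2020, when the determination is issued. The window is 14–44 days after Jul 24, 2020; it closes on Sep 6, 2020.

Sep 6, 2020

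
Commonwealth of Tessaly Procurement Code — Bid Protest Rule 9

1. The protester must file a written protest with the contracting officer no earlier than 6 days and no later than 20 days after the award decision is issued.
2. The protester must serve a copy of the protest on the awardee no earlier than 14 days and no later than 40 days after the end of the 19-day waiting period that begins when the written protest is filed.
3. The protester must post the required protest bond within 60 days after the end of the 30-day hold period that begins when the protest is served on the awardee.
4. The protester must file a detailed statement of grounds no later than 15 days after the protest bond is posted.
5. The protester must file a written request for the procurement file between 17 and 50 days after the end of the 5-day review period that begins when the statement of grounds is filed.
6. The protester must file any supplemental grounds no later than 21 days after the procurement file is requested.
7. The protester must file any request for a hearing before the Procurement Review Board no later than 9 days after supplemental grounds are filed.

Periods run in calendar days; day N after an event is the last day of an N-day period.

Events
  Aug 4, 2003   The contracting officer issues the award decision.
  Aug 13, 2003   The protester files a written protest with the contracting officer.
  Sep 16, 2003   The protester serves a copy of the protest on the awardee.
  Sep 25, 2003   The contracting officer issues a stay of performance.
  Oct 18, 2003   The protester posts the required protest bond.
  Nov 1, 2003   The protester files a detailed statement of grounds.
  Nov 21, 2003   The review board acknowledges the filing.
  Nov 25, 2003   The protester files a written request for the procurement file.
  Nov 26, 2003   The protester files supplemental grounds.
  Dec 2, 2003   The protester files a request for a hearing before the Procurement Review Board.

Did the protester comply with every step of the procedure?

Yes

Step 1 — 6 and 20 days from Aug 4, 2003 (when the award decision is issued) are Aug 10, 2003 and Aug 24, 2003 respectively; Aug 13, 2003 falls inside that range.
Step 2 — 14 and 40 days from Sep 1, 2003 (end of the 19-day waiting period, which began when the written protest is filed on Aug 13, 2003) are Sep 15, 2003 and Oct 11, 2003 respectively; done Sep 16, 2003 — within the window.
Step 3 — counting 60 days from Oct 16, 2003 (end of the 30-day hold period, which began when the protest is served on the awardee on Sep 16, 2003) gives a deadline of Dec 15, 2003; done Oct 18, 2003 — timely.
Step 4 — counting 15 days from Oct 18, 2003 (when the protest bond is posted) gives a deadline of Nov 2, 2003; done Nov 1, 2003 — timely.
Step 5 — 17 and 50 days from Nov 6, 2003 (end of the 5-day review period, which began when the statement of grounds is filed on Nov 1, 2003) are Nov 23, 2003 and Dec 26, 2003 respectively; Nov 25, 2003 falls inside that range.
Step 6 — counting 21 days from Nov 25, 2003 (when the procurement file is requested) gives a deadline of Dec 16, 2003; Nov 26, 2003 is within that limit.
Step 7 — counting 9 days from Nov 26, 2003 (when supplemental grounds are filed) gives a deadline of Dec 5, 2003; Dec 2, 2003 is within that limit.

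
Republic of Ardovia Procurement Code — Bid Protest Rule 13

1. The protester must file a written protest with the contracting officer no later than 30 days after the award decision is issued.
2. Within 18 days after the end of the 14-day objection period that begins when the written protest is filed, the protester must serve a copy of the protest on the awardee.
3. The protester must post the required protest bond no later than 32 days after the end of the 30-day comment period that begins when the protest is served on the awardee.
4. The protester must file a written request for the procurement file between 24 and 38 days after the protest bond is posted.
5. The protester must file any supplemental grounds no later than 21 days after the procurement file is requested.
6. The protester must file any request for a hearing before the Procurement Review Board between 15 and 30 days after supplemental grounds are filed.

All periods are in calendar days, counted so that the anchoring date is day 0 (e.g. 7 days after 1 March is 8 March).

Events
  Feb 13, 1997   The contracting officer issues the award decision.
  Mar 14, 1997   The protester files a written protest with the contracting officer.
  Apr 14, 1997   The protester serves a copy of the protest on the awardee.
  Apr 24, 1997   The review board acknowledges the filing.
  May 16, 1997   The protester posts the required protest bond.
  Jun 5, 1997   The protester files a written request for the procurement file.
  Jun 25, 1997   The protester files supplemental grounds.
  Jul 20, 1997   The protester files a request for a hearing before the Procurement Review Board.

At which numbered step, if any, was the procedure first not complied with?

Step 1: 30 days after Feb 13, 1997 (when the award decision is issued) is Mar 15, 1997; done Mar 14, 1997 — timely.
Step 2: 18 days after Mar 28, 1997 (end of the 14-day objection period, which began when the written protest is filed on Mar 14, 1997) is Apr 15, 1997; Apr 14, 1997 is within that limit.
Step 3: 32 days after May 14, 1997 (end of the 30-day comment period, which began when the protest is served on the awardee on Apr 14, 1997) is Jun 15, 1997; completed May 16, 1997, before the deadline.
Step 4: the window is 24–38 days after May 16, 1997 (when the protest bond is posted), so Jun 9, 1997 through Jun 23, 1997; done Jun 5, 1997 — 4 days before the window opened.

Step 4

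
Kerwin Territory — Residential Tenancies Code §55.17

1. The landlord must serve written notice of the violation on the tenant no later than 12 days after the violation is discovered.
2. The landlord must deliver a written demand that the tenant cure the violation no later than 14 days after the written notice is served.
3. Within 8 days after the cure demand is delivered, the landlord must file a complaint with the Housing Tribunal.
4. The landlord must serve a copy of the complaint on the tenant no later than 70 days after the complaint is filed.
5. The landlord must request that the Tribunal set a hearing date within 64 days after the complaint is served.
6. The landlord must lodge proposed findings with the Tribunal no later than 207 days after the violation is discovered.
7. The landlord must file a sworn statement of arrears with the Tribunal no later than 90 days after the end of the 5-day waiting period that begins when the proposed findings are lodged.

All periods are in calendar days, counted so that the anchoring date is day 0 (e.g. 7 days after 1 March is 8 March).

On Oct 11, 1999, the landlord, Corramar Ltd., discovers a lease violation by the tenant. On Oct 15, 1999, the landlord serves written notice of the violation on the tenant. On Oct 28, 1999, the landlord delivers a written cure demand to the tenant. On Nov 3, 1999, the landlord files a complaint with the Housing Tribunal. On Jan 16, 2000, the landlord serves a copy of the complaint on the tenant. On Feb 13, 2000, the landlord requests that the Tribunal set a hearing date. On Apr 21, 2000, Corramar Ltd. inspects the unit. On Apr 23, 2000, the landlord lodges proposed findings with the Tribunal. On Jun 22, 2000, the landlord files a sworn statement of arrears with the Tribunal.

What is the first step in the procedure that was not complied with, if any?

Step 1: 12 days after Oct 11, 1999 (when the violation is discovered) is Oct 23, 1999; completed Oct 15, 1999, before the deadline.
Step 2: 14 days after Oct 15, 1999 (when the written notice is served) is Oct 29, 1999; completed Oct 28, 1999, before the deadline.
Step 3: 8 days after Oct 28, 1999 (when the cure demand is delivered) is Nov 5, 1999; done Nov 3, 1999 — timely.
Step 4: 70 days after Nov 3, 1999 (when the complaint is filed) is Jan 12, 2000; not done until Jan 16, 2000, 4 days after the deadline.
The procedure was therefore not followed at step 4.

Step 4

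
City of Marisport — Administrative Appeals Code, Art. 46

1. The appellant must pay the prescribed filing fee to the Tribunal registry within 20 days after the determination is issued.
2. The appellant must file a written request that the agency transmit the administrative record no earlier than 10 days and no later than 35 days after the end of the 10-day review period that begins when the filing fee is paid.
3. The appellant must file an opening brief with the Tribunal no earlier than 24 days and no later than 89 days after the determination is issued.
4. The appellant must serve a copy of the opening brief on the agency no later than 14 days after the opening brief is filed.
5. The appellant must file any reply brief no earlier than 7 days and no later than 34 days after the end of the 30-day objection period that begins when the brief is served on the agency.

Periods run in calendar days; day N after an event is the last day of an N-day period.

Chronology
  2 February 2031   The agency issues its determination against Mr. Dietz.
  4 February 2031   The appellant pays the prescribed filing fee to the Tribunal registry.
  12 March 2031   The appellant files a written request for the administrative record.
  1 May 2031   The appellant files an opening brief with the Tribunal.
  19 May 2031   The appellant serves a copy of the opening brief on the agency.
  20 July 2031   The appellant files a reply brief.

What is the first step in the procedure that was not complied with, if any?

Step 4

(1) due by 2 February 2031 + 20 days = 22 February 2031; completed 4 February 2031, before the deadline.
(2) the permitted window runs from 14 February 2031 + 10 = 24 February 2031 to 14 February 2031 + 35 = 21 March 2031; done 12 March 2031, which is between those dates.
(3) the permitted window runs from 2 February 2031 + 24 = 26 February 2031 to 2 February 2031 + 89 = 2 May 2031; done 1 May 2031 — within the window.
(4) due by 1 May 2031 + 14 days = 15 May 2031; not done until 19 May 2031, 4 days after the deadline.
The procedure was therefore not followed at step 4.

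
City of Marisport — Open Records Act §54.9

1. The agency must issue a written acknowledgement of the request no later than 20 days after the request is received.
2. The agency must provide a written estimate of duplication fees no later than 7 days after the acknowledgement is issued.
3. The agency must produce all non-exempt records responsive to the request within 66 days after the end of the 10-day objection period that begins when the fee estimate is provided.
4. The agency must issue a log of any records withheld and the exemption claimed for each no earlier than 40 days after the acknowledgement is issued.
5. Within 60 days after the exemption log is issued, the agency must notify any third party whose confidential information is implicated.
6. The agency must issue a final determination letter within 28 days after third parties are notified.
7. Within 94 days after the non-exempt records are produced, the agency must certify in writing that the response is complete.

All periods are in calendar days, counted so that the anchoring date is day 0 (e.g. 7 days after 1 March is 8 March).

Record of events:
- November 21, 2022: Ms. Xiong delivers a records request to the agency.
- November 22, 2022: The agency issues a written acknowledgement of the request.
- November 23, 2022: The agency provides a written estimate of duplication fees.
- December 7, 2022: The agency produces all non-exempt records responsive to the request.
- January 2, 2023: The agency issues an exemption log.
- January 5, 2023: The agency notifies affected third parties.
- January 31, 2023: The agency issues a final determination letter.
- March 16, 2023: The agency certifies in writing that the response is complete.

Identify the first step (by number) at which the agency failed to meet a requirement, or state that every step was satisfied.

Step 7

Step 1 — counting 20 days from November 21, 2022 (when the request is received) gives a deadline of December 11, 2022; done November 22, 2022 — timely.
Step 2 — counting 7 days from November 22, 2022 (when the acknowledgement is issued) gives a deadline of November 29, 2022; done November 23, 2022 — timely.
Step 3 — counting 66 days from December 3, 2022 (end of the 10-day objection period, which began when the fee estimate is provided on November 23, 2022) gives a deadline of February 7, 2023; completed December 7, 2022, before the deadline.
Step 4 — must wait 40 days from November 22, 2022 (when the acknowledgement is issued), so not before January 1, 2023; done January 2, 2023 — permitted.
Step 5 — counting 60 days from January 2, 2023 (when the exemption log is issued) gives a deadline of March 3, 2023; January 5, 2023 is within that limit.
Step 6 — counting 28 days from January 5, 2023 (when third parties are notified) gives a deadline of February 2, 2023; January 31, 2023 is within that limit.
Step 7 — counting 94 days from December 7, 2022 (when the non-exempt records are produced) gives a deadline of March 11, 2023; March 16, 2023 misses that deadline by 5 days.
The analysis stops there.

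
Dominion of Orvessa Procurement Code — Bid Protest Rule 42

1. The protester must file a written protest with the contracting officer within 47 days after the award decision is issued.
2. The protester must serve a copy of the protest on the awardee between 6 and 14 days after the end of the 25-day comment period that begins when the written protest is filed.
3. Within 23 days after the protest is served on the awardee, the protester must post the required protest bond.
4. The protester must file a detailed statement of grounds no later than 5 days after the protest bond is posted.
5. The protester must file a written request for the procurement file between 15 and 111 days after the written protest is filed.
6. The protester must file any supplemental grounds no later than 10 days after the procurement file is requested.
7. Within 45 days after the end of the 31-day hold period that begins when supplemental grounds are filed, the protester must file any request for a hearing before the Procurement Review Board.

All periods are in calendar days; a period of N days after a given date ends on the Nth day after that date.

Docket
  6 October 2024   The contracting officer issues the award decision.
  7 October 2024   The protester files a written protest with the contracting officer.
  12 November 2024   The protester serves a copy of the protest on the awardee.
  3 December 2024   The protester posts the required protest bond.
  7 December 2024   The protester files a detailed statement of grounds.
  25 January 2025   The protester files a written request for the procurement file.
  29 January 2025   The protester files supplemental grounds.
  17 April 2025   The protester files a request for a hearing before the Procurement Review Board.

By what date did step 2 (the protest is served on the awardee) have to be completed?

15 November 2024

The written protest is filed on 7 October 2024; the 25-day comment period therefore ends 1 November 2024, and step 2 runs from that date. The window is 6–14 days after 1 November 2024; it closes on 15 November 2024.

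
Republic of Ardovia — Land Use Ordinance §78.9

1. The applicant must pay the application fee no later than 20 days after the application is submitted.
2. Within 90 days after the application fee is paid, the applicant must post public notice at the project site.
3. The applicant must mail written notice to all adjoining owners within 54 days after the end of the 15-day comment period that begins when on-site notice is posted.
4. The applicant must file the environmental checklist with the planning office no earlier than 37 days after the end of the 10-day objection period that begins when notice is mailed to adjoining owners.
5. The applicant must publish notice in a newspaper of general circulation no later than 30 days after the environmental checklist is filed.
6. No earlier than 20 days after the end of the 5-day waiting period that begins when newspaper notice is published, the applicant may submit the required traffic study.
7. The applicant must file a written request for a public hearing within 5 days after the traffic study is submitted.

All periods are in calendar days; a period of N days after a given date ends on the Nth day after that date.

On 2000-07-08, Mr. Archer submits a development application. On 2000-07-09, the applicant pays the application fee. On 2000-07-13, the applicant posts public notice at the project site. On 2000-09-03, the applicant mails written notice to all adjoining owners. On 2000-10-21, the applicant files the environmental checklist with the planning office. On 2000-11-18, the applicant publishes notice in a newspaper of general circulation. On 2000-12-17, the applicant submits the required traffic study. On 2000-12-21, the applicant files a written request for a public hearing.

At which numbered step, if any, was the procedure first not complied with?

(1) due by 2000-07-08 + 20 days = 2000-07-28; 2000-07-09 is within that limit.
(2) due by 2000-07-09 + 90 days = 2000-10-07; 2000-07-13 is within that limit.
(3) due by 2000-07-28 + 54 days = 2000-09-20; 2000-09-03 is within that limit.
(4) permitted from 2000-09-13 + 37 days = 2000-10-20 onward; done 2000-10-21, after the minimum wait.
(5) due by 2000-10-21 + 30 days = 2000-11-20; completed 2000-11-18, before the deadline.
(6) permitted from 2000-11-23 + 20 days = 2000-12-13 onward; 2000-12-17 is on or after that date.
(7) due by 2000-12-17 + 5 days = 2000-12-22; done 2000-12-21 — timely.

None — every step was satisfied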